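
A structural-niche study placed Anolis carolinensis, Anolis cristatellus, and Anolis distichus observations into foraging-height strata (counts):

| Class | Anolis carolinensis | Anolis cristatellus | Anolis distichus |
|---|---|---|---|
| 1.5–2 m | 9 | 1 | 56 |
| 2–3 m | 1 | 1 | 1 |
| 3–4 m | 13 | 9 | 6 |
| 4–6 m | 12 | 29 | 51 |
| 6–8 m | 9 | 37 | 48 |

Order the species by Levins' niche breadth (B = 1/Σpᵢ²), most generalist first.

Proportions for Anolis carolinensis (n=44): 9/44=0.2045, 1/44=0.0227, 13/44=0.2955, 12/44=0.2727, 9/44=0.2045
Proportions for Anolis cristatellus (n=77): 1/77=0.0130, 1/77=0.0130, 9/77=0.1169, 29/77=0.3766, 37/77=0.4805
Proportions for Anolis distichus (n=162): 56/162=0.3457, 1/162=0.0062, 6/162=0.0370, 51/162=0.3148, 48/162=0.2963
Σp_caroᵢ² = 0.2045² + 0.0227² + 0.2955² + 0.2727² + 0.2045² = 0.041820 + 0.000515 + 0.087320 + 0.074365 + 0.041820 = 0.245840
B_caro = 1 / 0.245840 = 4.0677
Σp_crisᵢ² = 0.0130² + 0.0130² + 0.1169² + 0.3766² + 0.4805² = 0.000169 + 0.000169 + 0.013666 + 0.141828 + 0.230880 = 0.386712
B_cris = 1 / 0.386712 = 2.5859
Σp_distᵢ² = 0.3457² + 0.0062² + 0.0370² + 0.3148² + 0.2963² = 0.119508 + 0.000038 + 0.001369 + 0.099099 + 0.087794 = 0.307808
B_dist = 1 / 0.307808 = 3.2488
Ranking by B (broadest → narrowest): Anolis carolinensis (4.07) > Anolis distichus (3.25) > Anolis cristatellus (2.59)

Anolis carolinensis > Anolis distichus > Anolis cristatellus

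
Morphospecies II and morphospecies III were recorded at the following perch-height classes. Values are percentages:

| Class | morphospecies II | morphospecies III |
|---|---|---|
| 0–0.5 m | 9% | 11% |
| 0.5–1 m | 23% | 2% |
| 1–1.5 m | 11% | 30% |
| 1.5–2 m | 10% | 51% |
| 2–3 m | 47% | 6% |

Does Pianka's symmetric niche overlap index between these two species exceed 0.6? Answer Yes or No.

Convert percentages to proportions (divide by 100).
Σ p₁ᵢp₂ᵢ = 0.0099 + 0.0046 + 0.0330 + 0.0510 + 0.0282 = 0.1267
Σp_1ᵢ² = 0.09² + 0.23² + 0.11² + 0.10² + 0.47² = 0.0081 + 0.0529 + 0.0121 + 0.0100 + 0.2209 = 0.3040
Σp_2ᵢ² = 0.11² + 0.02² + 0.30² + 0.51² + 0.06² = 0.0121 + 0.0004 + 0.0900 + 0.2601 + 0.0036 = 0.3662
O = 0.1267 / √(0.3040 × 0.3662) = 0.1267 / 0.33365 = 0.3797
O = 0.3797 < 0.6 → No.

No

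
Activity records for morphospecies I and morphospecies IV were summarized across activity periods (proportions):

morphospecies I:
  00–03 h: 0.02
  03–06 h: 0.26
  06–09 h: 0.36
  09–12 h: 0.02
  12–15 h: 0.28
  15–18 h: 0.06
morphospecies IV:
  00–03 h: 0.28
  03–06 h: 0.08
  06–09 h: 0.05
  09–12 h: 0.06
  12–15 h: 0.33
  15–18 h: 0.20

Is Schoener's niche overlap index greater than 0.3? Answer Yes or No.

Σ|p₁ᵢ − p₂ᵢ| = 0.26 + 0.18 + 0.31 + 0.04 + 0.05 + 0.14 = 0.98
D = 1 − ½ × 0.98 = 1 − 0.490 = 0.5100
D = 0.5100 > 0.3 → Yes.

Yes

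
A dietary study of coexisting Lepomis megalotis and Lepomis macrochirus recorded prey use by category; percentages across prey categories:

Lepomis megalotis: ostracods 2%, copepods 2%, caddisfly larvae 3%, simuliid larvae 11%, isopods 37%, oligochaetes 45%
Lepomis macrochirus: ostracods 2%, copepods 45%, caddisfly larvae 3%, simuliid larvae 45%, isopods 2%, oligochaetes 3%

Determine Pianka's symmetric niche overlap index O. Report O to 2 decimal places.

0.21

Convert percentages to proportions (divide by 100).
Σ p₁ᵢp₂ᵢ = 0.0004 + 0.0090 + 0.0009 + 0.0495 + 0.0074 + 0.0135 = 0.0807
Σp_1ᵢ² = 0.02² + 0.02² + 0.03² + 0.11² + 0.37² + 0.45² = 0.0004 + 0.0004 + 0.0009 + 0.0121 + 0.1369 + 0.2025 = 0.3532
Σp_2ᵢ² = 0.02² + 0.45² + 0.03² + 0.45² + 0.02² + 0.03² = 0.0004 + 0.2025 + 0.0009 + 0.2025 + 0.0004 + 0.0009 = 0.4076
O = 0.0807 / √(0.3532 × 0.4076) = 0.0807 / 0.37943 = 0.2127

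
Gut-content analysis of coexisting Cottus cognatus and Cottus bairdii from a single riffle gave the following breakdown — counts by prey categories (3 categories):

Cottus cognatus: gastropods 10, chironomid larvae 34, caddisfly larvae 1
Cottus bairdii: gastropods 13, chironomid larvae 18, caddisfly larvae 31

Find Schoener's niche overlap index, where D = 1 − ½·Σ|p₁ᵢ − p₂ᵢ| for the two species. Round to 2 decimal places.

Proportions for Cottus cognatus (n=45): 10/45=0.2222, 34/45=0.7556, 1/45=0.0222
Proportions for Cottus bairdii (n=62): 13/62=0.2097, 18/62=0.2903, 31/62=0.5000
Σ|p₁ᵢ − p₂ᵢ| = 0.0125 + 0.4653 + 0.4778 = 0.9556
D = 1 − ½ × 0.9556 = 1 − 0.47780 = 0.52220

0.52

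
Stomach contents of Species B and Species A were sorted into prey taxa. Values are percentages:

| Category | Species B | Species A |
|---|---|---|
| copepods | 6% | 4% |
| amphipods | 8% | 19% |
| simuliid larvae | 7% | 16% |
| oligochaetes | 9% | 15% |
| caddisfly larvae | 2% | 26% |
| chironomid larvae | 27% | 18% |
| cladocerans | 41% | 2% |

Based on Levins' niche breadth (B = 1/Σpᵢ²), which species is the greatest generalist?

Species A

Convert percentages to proportions (divide by 100).
Σp_Bᵢ² = 0.06² + 0.08² + 0.07² + 0.09² + 0.02² + 0.27² + 0.41² = 0.0036 + 0.0064 + 0.0049 + 0.0081 + 0.0004 + 0.0729 + 0.1681 = 0.2644
B_B = 1 / 0.2644 = 3.7821
Σp_Aᵢ² = 0.04² + 0.19² + 0.16² + 0.15² + 0.26² + 0.18² + 0.02² = 0.0016 + 0.0361 + 0.0256 + 0.0225 + 0.0676 + 0.0324 + 0.0004 = 0.1862
B_A = 1 / 0.1862 = 5.3706
Highest B → broadest niche (most generalist): Species A (B = 5.37).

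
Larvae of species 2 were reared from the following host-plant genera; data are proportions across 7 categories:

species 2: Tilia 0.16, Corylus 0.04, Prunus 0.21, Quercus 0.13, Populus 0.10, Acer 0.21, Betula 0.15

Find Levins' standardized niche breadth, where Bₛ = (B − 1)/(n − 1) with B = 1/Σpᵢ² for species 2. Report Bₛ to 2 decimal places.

Σpᵢ² = 0.16² + 0.04² + 0.21² + 0.13² + 0.10² + 0.21² + 0.15² = 0.0256 + 0.0016 + 0.0441 + 0.0169 + 0.0100 + 0.0441 + 0.0225 = 0.1648
B = 1 / 0.1648 = 6.0680
Bₛ = (B − 1)/(n − 1) = (6.0680 − 1)/(7 − 1) = 5.0680/6 = 0.8447

0.84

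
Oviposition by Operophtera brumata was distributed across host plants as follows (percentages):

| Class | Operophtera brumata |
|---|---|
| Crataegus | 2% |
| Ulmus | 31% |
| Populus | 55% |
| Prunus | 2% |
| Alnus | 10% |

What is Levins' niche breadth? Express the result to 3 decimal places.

2.443

Convert percentages to proportions (divide by 100).
Σpᵢ² = 0.02² + 0.31² + 0.55² + 0.02² + 0.10² = 0.0004 + 0.0961 + 0.3025 + 0.0004 + 0.0100 = 0.4094
B = 1 / 0.4094 = 2.44260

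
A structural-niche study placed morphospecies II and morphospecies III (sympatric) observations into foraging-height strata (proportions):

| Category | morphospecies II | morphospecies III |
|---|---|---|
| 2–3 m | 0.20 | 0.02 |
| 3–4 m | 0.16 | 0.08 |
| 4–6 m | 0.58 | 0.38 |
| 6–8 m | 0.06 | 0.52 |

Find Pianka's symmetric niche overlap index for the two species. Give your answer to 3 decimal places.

0.649

Σ p₁ᵢp₂ᵢ = 0.0040 + 0.0128 + 0.2204 + 0.0312 = 0.2684
Σp_1ᵢ² = 0.20² + 0.16² + 0.58² + 0.06² = 0.0400 + 0.0256 + 0.3364 + 0.0036 = 0.4056
Σp_2ᵢ² = 0.02² + 0.08² + 0.38² + 0.52² = 0.0004 + 0.0064 + 0.1444 + 0.2704 = 0.4216
O = 0.2684 / √(0.4056 × 0.4216) = 0.2684 / 0.413523 = 0.64906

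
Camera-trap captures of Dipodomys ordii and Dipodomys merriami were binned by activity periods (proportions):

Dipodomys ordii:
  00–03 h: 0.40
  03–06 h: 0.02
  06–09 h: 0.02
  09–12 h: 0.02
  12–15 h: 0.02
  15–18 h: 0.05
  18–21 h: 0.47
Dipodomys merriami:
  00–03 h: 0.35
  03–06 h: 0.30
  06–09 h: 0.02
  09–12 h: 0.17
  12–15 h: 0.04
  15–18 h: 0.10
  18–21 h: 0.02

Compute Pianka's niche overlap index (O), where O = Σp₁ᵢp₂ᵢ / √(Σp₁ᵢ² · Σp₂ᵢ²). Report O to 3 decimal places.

Σ p₁ᵢp₂ᵢ = 0.1400 + 0.0060 + 0.0004 + 0.0034 + 0.0008 + 0.0050 + 0.0094 = 0.1650
Σp_1ᵢ² = 0.40² + 0.02² + 0.02² + 0.02² + 0.02² + 0.05² + 0.47² = 0.1600 + 0.0004 + 0.0004 + 0.0004 + 0.0004 + 0.0025 + 0.2209 = 0.3850
Σp_2ᵢ² = 0.35² + 0.30² + 0.02² + 0.17² + 0.04² + 0.10² + 0.02² = 0.1225 + 0.0900 + 0.0004 + 0.0289 + 0.0016 + 0.0100 + 0.0004 = 0.2538
O = 0.1650 / √(0.3850 × 0.2538) = 0.1650 / 0.312591 = 0.52785

0.528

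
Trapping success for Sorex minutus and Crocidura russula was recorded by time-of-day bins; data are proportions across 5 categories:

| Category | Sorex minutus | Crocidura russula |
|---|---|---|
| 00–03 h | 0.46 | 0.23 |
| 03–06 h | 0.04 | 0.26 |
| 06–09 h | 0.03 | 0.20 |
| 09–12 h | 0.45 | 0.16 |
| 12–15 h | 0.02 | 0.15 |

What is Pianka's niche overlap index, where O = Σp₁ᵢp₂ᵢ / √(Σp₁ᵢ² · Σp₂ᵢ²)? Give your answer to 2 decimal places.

0.67

Σ p₁ᵢp₂ᵢ = 0.1058 + 0.0104 + 0.0060 + 0.0720 + 0.0030 = 0.1972
Σp_1ᵢ² = 0.46² + 0.04² + 0.03² + 0.45² + 0.02² = 0.2116 + 0.0016 + 0.0009 + 0.2025 + 0.0004 = 0.4170
Σp_2ᵢ² = 0.23² + 0.26² + 0.20² + 0.16² + 0.15² = 0.0529 + 0.0676 + 0.0400 + 0.0256 + 0.0225 = 0.2086
O = 0.1972 / √(0.4170 × 0.2086) = 0.1972 / 0.29493 = 0.6686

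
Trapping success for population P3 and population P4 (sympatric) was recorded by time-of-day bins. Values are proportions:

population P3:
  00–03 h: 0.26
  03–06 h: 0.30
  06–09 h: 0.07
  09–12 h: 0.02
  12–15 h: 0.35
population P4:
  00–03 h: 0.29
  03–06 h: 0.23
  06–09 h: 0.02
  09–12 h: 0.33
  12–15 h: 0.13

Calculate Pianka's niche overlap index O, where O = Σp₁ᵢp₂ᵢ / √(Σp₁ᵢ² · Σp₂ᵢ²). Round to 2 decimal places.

Σ p₁ᵢp₂ᵢ = 0.0754 + 0.0690 + 0.0014 + 0.0066 + 0.0455 = 0.1979
Σp_1ᵢ² = 0.26² + 0.30² + 0.07² + 0.02² + 0.35² = 0.0676 + 0.0900 + 0.0049 + 0.0004 + 0.1225 = 0.2854
Σp_2ᵢ² = 0.29² + 0.23² + 0.02² + 0.33² + 0.13² = 0.0841 + 0.0529 + 0.0004 + 0.1089 + 0.0169 = 0.2632
O = 0.1979 / √(0.2854 × 0.2632) = 0.1979 / 0.27408 = 0.7221

0.72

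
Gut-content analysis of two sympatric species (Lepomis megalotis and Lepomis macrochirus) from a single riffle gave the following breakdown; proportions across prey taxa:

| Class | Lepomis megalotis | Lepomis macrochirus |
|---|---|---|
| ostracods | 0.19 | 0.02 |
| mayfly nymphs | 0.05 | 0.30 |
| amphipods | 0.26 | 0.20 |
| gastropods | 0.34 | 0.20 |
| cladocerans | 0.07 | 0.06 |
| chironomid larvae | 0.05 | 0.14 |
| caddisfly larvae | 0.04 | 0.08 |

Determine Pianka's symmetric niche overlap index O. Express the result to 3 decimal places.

Σ p₁ᵢp₂ᵢ = 0.0038 + 0.0150 + 0.0520 + 0.0680 + 0.0042 + 0.0070 + 0.0032 = 0.1532
Σp_1ᵢ² = 0.19² + 0.05² + 0.26² + 0.34² + 0.07² + 0.05² + 0.04² = 0.0361 + 0.0025 + 0.0676 + 0.1156 + 0.0049 + 0.0025 + 0.0016 = 0.2308
Σp_2ᵢ² = 0.02² + 0.30² + 0.20² + 0.20² + 0.06² + 0.14² + 0.08² = 0.0004 + 0.0900 + 0.0400 + 0.0400 + 0.0036 + 0.0196 + 0.0064 = 0.2000
O = 0.1532 / √(0.2308 × 0.2000) = 0.1532 / 0.214849 = 0.71306

0.713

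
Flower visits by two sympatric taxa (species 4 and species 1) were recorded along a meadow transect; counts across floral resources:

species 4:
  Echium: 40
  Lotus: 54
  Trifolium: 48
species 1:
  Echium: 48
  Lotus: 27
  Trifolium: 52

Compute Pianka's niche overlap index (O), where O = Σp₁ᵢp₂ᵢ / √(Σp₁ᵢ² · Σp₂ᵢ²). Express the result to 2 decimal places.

Proportions for species 4 (n=142): 40/142=0.2817, 54/142=0.3803, 48/142=0.3380
Proportions for species 1 (n=127): 48/127=0.3780, 27/127=0.2126, 52/127=0.4094
Σ p₁ᵢp₂ᵢ = 0.106483 + 0.080852 + 0.138377 = 0.325712
Σp_1ᵢ² = 0.2817² + 0.3803² + 0.3380² = 0.079355 + 0.144628 + 0.114244 = 0.338227
Σp_2ᵢ² = 0.3780² + 0.2126² + 0.4094² = 0.142884 + 0.045199 + 0.167608 = 0.355691
O = 0.325712 / √(0.338227 × 0.355691) = 0.325712 / 0.3468491 = 0.9391

0.94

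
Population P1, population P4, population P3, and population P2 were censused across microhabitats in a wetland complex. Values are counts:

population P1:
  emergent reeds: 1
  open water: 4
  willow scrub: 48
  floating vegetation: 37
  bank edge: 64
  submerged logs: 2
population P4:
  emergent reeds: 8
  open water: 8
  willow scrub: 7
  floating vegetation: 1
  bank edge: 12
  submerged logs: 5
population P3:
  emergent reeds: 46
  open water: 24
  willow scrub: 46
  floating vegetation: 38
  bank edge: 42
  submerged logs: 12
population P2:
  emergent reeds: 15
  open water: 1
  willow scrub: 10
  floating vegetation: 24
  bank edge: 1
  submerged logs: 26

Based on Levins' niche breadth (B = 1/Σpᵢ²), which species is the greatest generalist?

Proportions for population P1 (n=156): 1/156=0.0064, 4/156=0.0256, 48/156=0.3077, 37/156=0.2372, 64/156=0.4103, 2/156=0.0128
Proportions for population P4 (n=41): 8/41=0.1951, 8/41=0.1951, 7/41=0.1707, 1/41=0.0244, 12/41=0.2927, 5/41=0.1220
Proportions for population P3 (n=208): 46/208=0.2212, 24/208=0.1154, 46/208=0.2212, 38/208=0.1827, 42/208=0.2019, 12/208=0.0577
Proportions for population P2 (n=77): 15/77=0.1948, 1/77=0.0130, 10/77=0.1299, 24/77=0.3117, 1/77=0.0130, 26/77=0.3377
Σp_P1ᵢ² = 0.0064² + 0.0256² + 0.3077² + 0.2372² + 0.4103² + 0.0128² = 0.000041 + 0.000655 + 0.094679 + 0.056264 + 0.168346 + 0.000164 = 0.320149
B_P1 = 1 / 0.320149 = 3.1235
Σp_P4ᵢ² = 0.1951² + 0.1951² + 0.1707² + 0.0244² + 0.2927² + 0.1220² = 0.038064 + 0.038064 + 0.029138 + 0.000595 + 0.085673 + 0.014884 = 0.206418
B_P4 = 1 / 0.206418 = 4.8445
Σp_P3ᵢ² = 0.2212² + 0.1154² + 0.2212² + 0.1827² + 0.2019² + 0.0577² = 0.048929 + 0.013317 + 0.048929 + 0.033379 + 0.040764 + 0.003329 = 0.188647
B_P3 = 1 / 0.188647 = 5.3009
Σp_P2ᵢ² = 0.1948² + 0.0130² + 0.1299² + 0.3117² + 0.0130² + 0.3377² = 0.037947 + 0.000169 + 0.016874 + 0.097157 + 0.000169 + 0.114041 = 0.266357
B_P2 = 1 / 0.266357 = 3.7544
Highest B → broadest niche (most generalist): population P3 (B = 5.30).

population P3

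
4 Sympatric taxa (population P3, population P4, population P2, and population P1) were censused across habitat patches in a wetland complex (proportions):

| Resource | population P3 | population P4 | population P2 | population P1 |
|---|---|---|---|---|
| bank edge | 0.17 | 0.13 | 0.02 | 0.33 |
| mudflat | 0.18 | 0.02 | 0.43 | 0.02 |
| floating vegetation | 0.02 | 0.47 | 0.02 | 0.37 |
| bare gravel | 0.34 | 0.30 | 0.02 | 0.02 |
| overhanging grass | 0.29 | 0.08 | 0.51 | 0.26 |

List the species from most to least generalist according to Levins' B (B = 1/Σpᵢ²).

Σp_P3ᵢ² = 0.17² + 0.18² + 0.02² + 0.34² + 0.29² = 0.0289 + 0.0324 + 0.0004 + 0.1156 + 0.0841 = 0.2614
B_P3 = 1 / 0.2614 = 3.8256
Σp_P4ᵢ² = 0.13² + 0.02² + 0.47² + 0.30² + 0.08² = 0.0169 + 0.0004 + 0.2209 + 0.0900 + 0.0064 = 0.3346
B_P4 = 1 / 0.3346 = 2.9886
Σp_P2ᵢ² = 0.02² + 0.43² + 0.02² + 0.02² + 0.51² = 0.0004 + 0.1849 + 0.0004 + 0.0004 + 0.2601 = 0.4462
B_P2 = 1 / 0.4462 = 2.2411
Σp_P1ᵢ² = 0.33² + 0.02² + 0.37² + 0.02² + 0.26² = 0.1089 + 0.0004 + 0.1369 + 0.0004 + 0.0676 = 0.3142
B_P1 = 1 / 0.3142 = 3.1827
Ranking by B (broadest → narrowest): population P3 (3.83) > population P1 (3.18) > population P4 (2.99) > population P2 (2.24)

population P3 > population P1 > population P4 > population P2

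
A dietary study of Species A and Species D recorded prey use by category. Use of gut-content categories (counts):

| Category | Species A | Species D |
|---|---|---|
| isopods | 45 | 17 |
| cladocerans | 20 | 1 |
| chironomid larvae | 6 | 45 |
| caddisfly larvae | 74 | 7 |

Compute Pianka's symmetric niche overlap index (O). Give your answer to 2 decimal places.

0.36

Proportions for Species A (n=145): 45/145=0.3103, 20/145=0.1379, 6/145=0.0414, 74/145=0.5103
Proportions for Species D (n=70): 17/70=0.2429, 1/70=0.0143, 45/70=0.6429, 7/70=0.1000
Σ p₁ᵢp₂ᵢ = 0.075372 + 0.001972 + 0.026616 + 0.051030 = 0.154990
Σp_1ᵢ² = 0.3103² + 0.1379² + 0.0414² + 0.5103² = 0.096286 + 0.019016 + 0.001714 + 0.260406 = 0.377422
Σp_2ᵢ² = 0.2429² + 0.0143² + 0.6429² + 0.1000² = 0.059000 + 0.000204 + 0.413320 + 0.010000 = 0.482524
O = 0.154990 / √(0.377422 × 0.482524) = 0.154990 / 0.4267495 = 0.3632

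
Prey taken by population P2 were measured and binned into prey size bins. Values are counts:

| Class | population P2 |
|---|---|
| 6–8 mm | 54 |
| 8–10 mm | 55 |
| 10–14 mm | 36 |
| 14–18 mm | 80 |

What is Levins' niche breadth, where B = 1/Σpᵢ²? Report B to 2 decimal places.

Proportions for population P2 (n=225): 54/225=0.2400, 55/225=0.2444, 36/225=0.1600, 80/225=0.3556
Σpᵢ² = 0.2400² + 0.2444² + 0.1600² + 0.3556² = 0.057600 + 0.059731 + 0.025600 + 0.126451 = 0.269382
B = 1 / 0.269382 = 3.7122

3.71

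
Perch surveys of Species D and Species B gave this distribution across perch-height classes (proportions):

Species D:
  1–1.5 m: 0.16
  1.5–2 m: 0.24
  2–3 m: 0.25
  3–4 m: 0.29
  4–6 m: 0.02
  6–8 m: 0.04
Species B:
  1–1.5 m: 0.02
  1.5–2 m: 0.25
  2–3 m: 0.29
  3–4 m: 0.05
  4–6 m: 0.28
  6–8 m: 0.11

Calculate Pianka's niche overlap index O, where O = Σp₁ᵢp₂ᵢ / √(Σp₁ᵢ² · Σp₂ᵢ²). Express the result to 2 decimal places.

0.68

Σ p₁ᵢp₂ᵢ = 0.0032 + 0.0600 + 0.0725 + 0.0145 + 0.0056 + 0.0044 = 0.1602
Σp_1ᵢ² = 0.16² + 0.24² + 0.25² + 0.29² + 0.02² + 0.04² = 0.0256 + 0.0576 + 0.0625 + 0.0841 + 0.0004 + 0.0016 = 0.2318
Σp_2ᵢ² = 0.02² + 0.25² + 0.29² + 0.05² + 0.28² + 0.11² = 0.0004 + 0.0625 + 0.0841 + 0.0025 + 0.0784 + 0.0121 = 0.2400
O = 0.1602 / √(0.2318 × 0.2400) = 0.1602 / 0.23586 = 0.6792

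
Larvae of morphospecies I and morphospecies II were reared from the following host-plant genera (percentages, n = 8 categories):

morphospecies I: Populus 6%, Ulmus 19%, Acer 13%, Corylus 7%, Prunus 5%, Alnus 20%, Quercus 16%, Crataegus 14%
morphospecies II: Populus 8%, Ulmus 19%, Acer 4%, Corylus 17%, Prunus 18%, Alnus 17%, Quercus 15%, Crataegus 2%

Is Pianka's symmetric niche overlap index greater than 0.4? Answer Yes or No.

Convert percentages to proportions (divide by 100).
Σ p₁ᵢp₂ᵢ = 0.0048 + 0.0361 + 0.0052 + 0.0119 + 0.0090 + 0.0340 + 0.0240 + 0.0028 = 0.1278
Σp_1ᵢ² = 0.06² + 0.19² + 0.13² + 0.07² + 0.05² + 0.20² + 0.16² + 0.14² = 0.0036 + 0.0361 + 0.0169 + 0.0049 + 0.0025 + 0.0400 + 0.0256 + 0.0196 = 0.1492
Σp_2ᵢ² = 0.08² + 0.19² + 0.04² + 0.17² + 0.18² + 0.17² + 0.15² + 0.02² = 0.0064 + 0.0361 + 0.0016 + 0.0289 + 0.0324 + 0.0289 + 0.0225 + 0.0004 = 0.1572
O = 0.1278 / √(0.1492 × 0.1572) = 0.1278 / 0.15315 = 0.8345
O = 0.8345 > 0.4 → Yes.

Yes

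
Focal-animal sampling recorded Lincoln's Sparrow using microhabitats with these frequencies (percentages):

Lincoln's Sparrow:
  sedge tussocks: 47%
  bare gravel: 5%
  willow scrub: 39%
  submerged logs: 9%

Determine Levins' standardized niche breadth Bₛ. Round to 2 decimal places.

0.54

Convert percentages to proportions (divide by 100).
Σpᵢ² = 0.47² + 0.05² + 0.39² + 0.09² = 0.2209 + 0.0025 + 0.1521 + 0.0081 = 0.3836
B = 1 / 0.3836 = 2.6069
Bₛ = (B − 1)/(n − 1) = (2.6069 − 1)/(4 − 1) = 1.6069/3 = 0.5356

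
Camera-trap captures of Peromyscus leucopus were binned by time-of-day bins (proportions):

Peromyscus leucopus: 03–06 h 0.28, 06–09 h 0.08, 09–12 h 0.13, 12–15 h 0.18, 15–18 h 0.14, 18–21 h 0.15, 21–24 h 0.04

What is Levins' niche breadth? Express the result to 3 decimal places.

Σpᵢ² = 0.28² + 0.08² + 0.13² + 0.18² + 0.14² + 0.15² + 0.04² = 0.0784 + 0.0064 + 0.0169 + 0.0324 + 0.0196 + 0.0225 + 0.0016 = 0.1778
B = 1 / 0.1778 = 5.62430

5.624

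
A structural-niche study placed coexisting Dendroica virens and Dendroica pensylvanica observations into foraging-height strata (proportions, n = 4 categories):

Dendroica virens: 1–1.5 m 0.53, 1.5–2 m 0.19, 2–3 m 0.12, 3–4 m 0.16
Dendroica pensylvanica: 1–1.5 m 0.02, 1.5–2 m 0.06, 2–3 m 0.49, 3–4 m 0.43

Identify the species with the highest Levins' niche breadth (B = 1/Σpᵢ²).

Σp_vireᵢ² = 0.53² + 0.19² + 0.12² + 0.16² = 0.2809 + 0.0361 + 0.0144 + 0.0256 = 0.3570
B_vire = 1 / 0.3570 = 2.8011
Σp_pensᵢ² = 0.02² + 0.06² + 0.49² + 0.43² = 0.0004 + 0.0036 + 0.2401 + 0.1849 = 0.4290
B_pens = 1 / 0.4290 = 2.3310
Highest B → broadest niche (most generalist): Dendroica virens (B = 2.80).

Dendroica virens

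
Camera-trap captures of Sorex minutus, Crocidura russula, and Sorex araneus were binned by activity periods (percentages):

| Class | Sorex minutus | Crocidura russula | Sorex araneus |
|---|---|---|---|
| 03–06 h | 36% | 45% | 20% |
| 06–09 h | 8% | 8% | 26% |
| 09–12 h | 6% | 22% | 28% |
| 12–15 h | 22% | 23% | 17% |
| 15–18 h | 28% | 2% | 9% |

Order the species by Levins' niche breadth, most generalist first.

Convert percentages to proportions (divide by 100).
Σp_minuᵢ² = 0.36² + 0.08² + 0.06² + 0.22² + 0.28² = 0.1296 + 0.0064 + 0.0036 + 0.0484 + 0.0784 = 0.2664
B_minu = 1 / 0.2664 = 3.7538
Σp_russᵢ² = 0.45² + 0.08² + 0.22² + 0.23² + 0.02² = 0.2025 + 0.0064 + 0.0484 + 0.0529 + 0.0004 = 0.3106
B_russ = 1 / 0.3106 = 3.2196
Σp_aranᵢ² = 0.20² + 0.26² + 0.28² + 0.17² + 0.09² = 0.0400 + 0.0676 + 0.0784 + 0.0289 + 0.0081 = 0.2230
B_aran = 1 / 0.2230 = 4.4843
Ranking by B (broadest → narrowest): Sorex araneus (4.48) > Sorex minutus (3.75) > Crocidura russula (3.22)

Sorex araneus > Sorex minutus > Crocidura russula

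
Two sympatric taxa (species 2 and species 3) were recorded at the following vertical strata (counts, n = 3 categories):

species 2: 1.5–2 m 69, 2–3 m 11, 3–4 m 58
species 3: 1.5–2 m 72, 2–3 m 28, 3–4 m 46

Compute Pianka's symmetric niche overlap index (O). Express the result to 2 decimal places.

0.97

Proportions for species 2 (n=138): 69/138=0.5000, 11/138=0.0797, 58/138=0.4203
Proportions for species 3 (n=146): 72/146=0.4932, 28/146=0.1918, 46/146=0.3151
Σ p₁ᵢp₂ᵢ = 0.246600 + 0.015286 + 0.132437 = 0.394323
Σp_1ᵢ² = 0.5000² + 0.0797² + 0.4203² = 0.250000 + 0.006352 + 0.176652 = 0.433004
Σp_2ᵢ² = 0.4932² + 0.1918² + 0.3151² = 0.243246 + 0.036787 + 0.099288 = 0.379321
O = 0.394323 / √(0.433004 × 0.379321) = 0.394323 / 0.4052746 = 0.9730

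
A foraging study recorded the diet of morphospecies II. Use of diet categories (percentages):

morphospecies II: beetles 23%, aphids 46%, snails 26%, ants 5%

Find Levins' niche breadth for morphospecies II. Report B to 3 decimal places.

2.989

Convert percentages to proportions (divide by 100).
Σpᵢ² = 0.23² + 0.46² + 0.26² + 0.05² = 0.0529 + 0.2116 + 0.0676 + 0.0025 = 0.3346
B = 1 / 0.3346 = 2.98864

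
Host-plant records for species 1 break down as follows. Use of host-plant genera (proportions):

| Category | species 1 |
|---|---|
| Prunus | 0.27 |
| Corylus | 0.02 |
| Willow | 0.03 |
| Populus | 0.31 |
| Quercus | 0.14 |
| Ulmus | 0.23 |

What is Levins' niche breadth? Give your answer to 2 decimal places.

Σpᵢ² = 0.27² + 0.02² + 0.03² + 0.31² + 0.14² + 0.23² = 0.0729 + 0.0004 + 0.0009 + 0.0961 + 0.0196 + 0.0529 = 0.2428
B = 1 / 0.2428 = 4.1186

4.12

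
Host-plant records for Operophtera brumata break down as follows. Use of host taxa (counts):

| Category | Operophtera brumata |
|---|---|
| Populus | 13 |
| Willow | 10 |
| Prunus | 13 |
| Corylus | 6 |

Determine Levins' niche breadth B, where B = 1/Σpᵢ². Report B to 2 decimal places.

3.72

Proportions for Operophtera brumata (n=42): 13/42=0.3095, 10/42=0.2381, 13/42=0.3095, 6/42=0.1429
Σpᵢ² = 0.3095² + 0.2381² + 0.3095² + 0.1429² = 0.095790 + 0.056692 + 0.095790 + 0.020420 = 0.268692
B = 1 / 0.268692 = 3.7217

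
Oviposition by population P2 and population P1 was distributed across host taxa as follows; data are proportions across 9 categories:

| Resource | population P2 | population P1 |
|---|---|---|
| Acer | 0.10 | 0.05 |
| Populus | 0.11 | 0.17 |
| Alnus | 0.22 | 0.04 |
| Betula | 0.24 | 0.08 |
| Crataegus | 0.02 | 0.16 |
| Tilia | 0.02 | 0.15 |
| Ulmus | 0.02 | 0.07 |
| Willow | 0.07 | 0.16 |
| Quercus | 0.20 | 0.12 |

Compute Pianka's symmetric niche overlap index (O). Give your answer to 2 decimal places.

0.62

Σ p₁ᵢp₂ᵢ = 0.0050 + 0.0187 + 0.0088 + 0.0192 + 0.0032 + 0.0030 + 0.0014 + 0.0112 + 0.0240 = 0.0945
Σp_1ᵢ² = 0.10² + 0.11² + 0.22² + 0.24² + 0.02² + 0.02² + 0.02² + 0.07² + 0.20² = 0.0100 + 0.0121 + 0.0484 + 0.0576 + 0.0004 + 0.0004 + 0.0004 + 0.0049 + 0.0400 = 0.1742
Σp_2ᵢ² = 0.05² + 0.17² + 0.04² + 0.08² + 0.16² + 0.15² + 0.07² + 0.16² + 0.12² = 0.0025 + 0.0289 + 0.0016 + 0.0064 + 0.0256 + 0.0225 + 0.0049 + 0.0256 + 0.0144 = 0.1324
O = 0.0945 / √(0.1742 × 0.1324) = 0.0945 / 0.15187 = 0.6222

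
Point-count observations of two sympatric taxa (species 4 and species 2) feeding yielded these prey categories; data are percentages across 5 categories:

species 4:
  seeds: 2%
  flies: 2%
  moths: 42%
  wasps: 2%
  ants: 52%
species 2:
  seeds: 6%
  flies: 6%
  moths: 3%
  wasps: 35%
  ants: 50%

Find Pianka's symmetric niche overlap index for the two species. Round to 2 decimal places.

Convert percentages to proportions (divide by 100).
Σ p₁ᵢp₂ᵢ = 0.0012 + 0.0012 + 0.0126 + 0.0070 + 0.2600 = 0.2820
Σp_1ᵢ² = 0.02² + 0.02² + 0.42² + 0.02² + 0.52² = 0.0004 + 0.0004 + 0.1764 + 0.0004 + 0.2704 = 0.4480
Σp_2ᵢ² = 0.06² + 0.06² + 0.03² + 0.35² + 0.50² = 0.0036 + 0.0036 + 0.0009 + 0.1225 + 0.2500 = 0.3806
O = 0.2820 / √(0.4480 × 0.3806) = 0.2820 / 0.41293 = 0.6829

0.68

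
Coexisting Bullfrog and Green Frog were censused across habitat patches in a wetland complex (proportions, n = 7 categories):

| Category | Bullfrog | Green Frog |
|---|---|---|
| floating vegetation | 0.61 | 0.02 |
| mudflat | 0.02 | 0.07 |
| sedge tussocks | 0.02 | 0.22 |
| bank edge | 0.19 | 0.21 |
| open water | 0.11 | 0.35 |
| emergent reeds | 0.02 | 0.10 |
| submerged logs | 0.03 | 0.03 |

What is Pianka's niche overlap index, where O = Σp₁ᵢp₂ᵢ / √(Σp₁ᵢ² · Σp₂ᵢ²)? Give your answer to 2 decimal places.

Σ p₁ᵢp₂ᵢ = 0.0122 + 0.0014 + 0.0044 + 0.0399 + 0.0385 + 0.0020 + 0.0009 = 0.0993
Σp_1ᵢ² = 0.61² + 0.02² + 0.02² + 0.19² + 0.11² + 0.02² + 0.03² = 0.3721 + 0.0004 + 0.0004 + 0.0361 + 0.0121 + 0.0004 + 0.0009 = 0.4224
Σp_2ᵢ² = 0.02² + 0.07² + 0.22² + 0.21² + 0.35² + 0.10² + 0.03² = 0.0004 + 0.0049 + 0.0484 + 0.0441 + 0.1225 + 0.0100 + 0.0009 = 0.2312
O = 0.0993 / √(0.4224 × 0.2312) = 0.0993 / 0.31250 = 0.3178

0.32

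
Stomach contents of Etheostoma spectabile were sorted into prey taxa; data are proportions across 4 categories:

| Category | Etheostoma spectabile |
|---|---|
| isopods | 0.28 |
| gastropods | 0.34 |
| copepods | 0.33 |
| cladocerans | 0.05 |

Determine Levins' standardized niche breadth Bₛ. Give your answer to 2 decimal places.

0.76

Σpᵢ² = 0.28² + 0.34² + 0.33² + 0.05² = 0.0784 + 0.1156 + 0.1089 + 0.0025 = 0.3054
B = 1 / 0.3054 = 3.2744
Bₛ = (B − 1)/(n − 1) = (3.2744 − 1)/(4 − 1) = 2.2744/3 = 0.7581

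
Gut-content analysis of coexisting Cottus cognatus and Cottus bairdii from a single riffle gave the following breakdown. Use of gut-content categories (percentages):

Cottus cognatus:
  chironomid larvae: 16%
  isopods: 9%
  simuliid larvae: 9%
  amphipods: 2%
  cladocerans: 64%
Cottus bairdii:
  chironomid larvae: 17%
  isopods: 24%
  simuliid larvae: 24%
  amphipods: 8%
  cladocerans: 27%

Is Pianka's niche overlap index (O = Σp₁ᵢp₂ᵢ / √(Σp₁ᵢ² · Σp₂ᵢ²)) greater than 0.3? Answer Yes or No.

Yes

Convert percentages to proportions (divide by 100).
Σ p₁ᵢp₂ᵢ = 0.0272 + 0.0216 + 0.0216 + 0.0016 + 0.1728 = 0.2448
Σp_1ᵢ² = 0.16² + 0.09² + 0.09² + 0.02² + 0.64² = 0.0256 + 0.0081 + 0.0081 + 0.0004 + 0.4096 = 0.4518
Σp_2ᵢ² = 0.17² + 0.24² + 0.24² + 0.08² + 0.27² = 0.0289 + 0.0576 + 0.0576 + 0.0064 + 0.0729 = 0.2234
O = 0.2448 / √(0.4518 × 0.2234) = 0.2448 / 0.31770 = 0.7705
O = 0.7705 > 0.3 → Yes.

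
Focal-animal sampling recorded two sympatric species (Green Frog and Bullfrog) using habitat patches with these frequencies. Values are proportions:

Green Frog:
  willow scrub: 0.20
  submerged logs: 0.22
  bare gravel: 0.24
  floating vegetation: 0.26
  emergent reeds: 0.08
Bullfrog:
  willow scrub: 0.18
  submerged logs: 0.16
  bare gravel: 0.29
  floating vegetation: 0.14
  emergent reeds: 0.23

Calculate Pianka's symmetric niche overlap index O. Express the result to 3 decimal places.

Σ p₁ᵢp₂ᵢ = 0.0360 + 0.0352 + 0.0696 + 0.0364 + 0.0184 = 0.1956
Σp_1ᵢ² = 0.20² + 0.22² + 0.24² + 0.26² + 0.08² = 0.0400 + 0.0484 + 0.0576 + 0.0676 + 0.0064 = 0.2200
Σp_2ᵢ² = 0.18² + 0.16² + 0.29² + 0.14² + 0.23² = 0.0324 + 0.0256 + 0.0841 + 0.0196 + 0.0529 = 0.2146
O = 0.1956 / √(0.2200 × 0.2146) = 0.1956 / 0.217283 = 0.90021

0.900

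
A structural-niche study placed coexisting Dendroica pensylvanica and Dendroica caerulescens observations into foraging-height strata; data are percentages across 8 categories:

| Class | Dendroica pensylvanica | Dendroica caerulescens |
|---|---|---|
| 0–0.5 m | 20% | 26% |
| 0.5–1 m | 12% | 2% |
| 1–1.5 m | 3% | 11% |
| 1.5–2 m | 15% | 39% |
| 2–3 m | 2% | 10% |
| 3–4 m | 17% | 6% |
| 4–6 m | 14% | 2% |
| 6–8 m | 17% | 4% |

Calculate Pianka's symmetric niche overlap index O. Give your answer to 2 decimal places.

Convert percentages to proportions (divide by 100).
Σ p₁ᵢp₂ᵢ = 0.0520 + 0.0024 + 0.0033 + 0.0585 + 0.0020 + 0.0102 + 0.0028 + 0.0068 = 0.1380
Σp_1ᵢ² = 0.20² + 0.12² + 0.03² + 0.15² + 0.02² + 0.17² + 0.14² + 0.17² = 0.0400 + 0.0144 + 0.0009 + 0.0225 + 0.0004 + 0.0289 + 0.0196 + 0.0289 = 0.1556
Σp_2ᵢ² = 0.26² + 0.02² + 0.11² + 0.39² + 0.10² + 0.06² + 0.02² + 0.04² = 0.0676 + 0.0004 + 0.0121 + 0.1521 + 0.0100 + 0.0036 + 0.0004 + 0.0016 = 0.2478
O = 0.1380 / √(0.1556 × 0.2478) = 0.1380 / 0.19636 = 0.7028

0.70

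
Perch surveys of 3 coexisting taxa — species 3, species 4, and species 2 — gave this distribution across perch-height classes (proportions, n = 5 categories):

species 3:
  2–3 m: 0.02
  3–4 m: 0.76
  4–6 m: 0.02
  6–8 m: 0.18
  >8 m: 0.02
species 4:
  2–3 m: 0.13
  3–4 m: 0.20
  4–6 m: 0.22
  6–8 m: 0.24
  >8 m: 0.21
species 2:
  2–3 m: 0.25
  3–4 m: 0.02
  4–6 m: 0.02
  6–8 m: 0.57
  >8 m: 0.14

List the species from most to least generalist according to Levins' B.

species 4 > species 2 > species 3

Σp_3ᵢ² = 0.02² + 0.76² + 0.02² + 0.18² + 0.02² = 0.0004 + 0.5776 + 0.0004 + 0.0324 + 0.0004 = 0.6112
B_3 = 1 / 0.6112 = 1.6361
Σp_4ᵢ² = 0.13² + 0.20² + 0.22² + 0.24² + 0.21² = 0.0169 + 0.0400 + 0.0484 + 0.0576 + 0.0441 = 0.2070
B_4 = 1 / 0.2070 = 4.8309
Σp_2ᵢ² = 0.25² + 0.02² + 0.02² + 0.57² + 0.14² = 0.0625 + 0.0004 + 0.0004 + 0.3249 + 0.0196 = 0.4078
B_2 = 1 / 0.4078 = 2.4522
Ranking by B (broadest → narrowest): species 4 (4.83) > species 2 (2.45) > species 3 (1.64)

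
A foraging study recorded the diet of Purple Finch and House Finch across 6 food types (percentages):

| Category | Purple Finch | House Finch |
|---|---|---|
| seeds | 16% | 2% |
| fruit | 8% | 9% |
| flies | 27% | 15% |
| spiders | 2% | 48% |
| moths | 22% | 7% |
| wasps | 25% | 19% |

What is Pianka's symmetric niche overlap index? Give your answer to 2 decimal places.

Convert percentages to proportions (divide by 100).
Σ p₁ᵢp₂ᵢ = 0.0032 + 0.0072 + 0.0405 + 0.0096 + 0.0154 + 0.0475 = 0.1234
Σp_1ᵢ² = 0.16² + 0.08² + 0.27² + 0.02² + 0.22² + 0.25² = 0.0256 + 0.0064 + 0.0729 + 0.0004 + 0.0484 + 0.0625 = 0.2162
Σp_2ᵢ² = 0.02² + 0.09² + 0.15² + 0.48² + 0.07² + 0.19² = 0.0004 + 0.0081 + 0.0225 + 0.2304 + 0.0049 + 0.0361 = 0.3024
O = 0.1234 / √(0.2162 × 0.3024) = 0.1234 / 0.25569 = 0.4826

0.48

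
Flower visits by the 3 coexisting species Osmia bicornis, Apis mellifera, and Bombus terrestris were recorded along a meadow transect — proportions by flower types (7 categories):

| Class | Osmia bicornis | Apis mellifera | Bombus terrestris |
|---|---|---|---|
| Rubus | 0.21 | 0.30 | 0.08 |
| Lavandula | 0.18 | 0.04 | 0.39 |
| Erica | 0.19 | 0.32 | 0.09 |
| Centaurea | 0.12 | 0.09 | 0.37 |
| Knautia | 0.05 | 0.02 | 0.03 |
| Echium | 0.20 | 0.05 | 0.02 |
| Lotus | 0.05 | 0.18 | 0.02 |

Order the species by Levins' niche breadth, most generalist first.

Σp_bicoᵢ² = 0.21² + 0.18² + 0.19² + 0.12² + 0.05² + 0.20² + 0.05² = 0.0441 + 0.0324 + 0.0361 + 0.0144 + 0.0025 + 0.0400 + 0.0025 = 0.1720
B_bico = 1 / 0.1720 = 5.8140
Σp_mellᵢ² = 0.30² + 0.04² + 0.32² + 0.09² + 0.02² + 0.05² + 0.18² = 0.0900 + 0.0016 + 0.1024 + 0.0081 + 0.0004 + 0.0025 + 0.0324 = 0.2374
B_mell = 1 / 0.2374 = 4.2123
Σp_terrᵢ² = 0.08² + 0.39² + 0.09² + 0.37² + 0.03² + 0.02² + 0.02² = 0.0064 + 0.1521 + 0.0081 + 0.1369 + 0.0009 + 0.0004 + 0.0004 = 0.3052
B_terr = 1 / 0.3052 = 3.2765
Ranking by B (broadest → narrowest): Osmia bicornis (5.81) > Apis mellifera (4.21) > Bombus terrestris (3.28)

Osmia bicornis > Apis mellifera > Bombus terrestris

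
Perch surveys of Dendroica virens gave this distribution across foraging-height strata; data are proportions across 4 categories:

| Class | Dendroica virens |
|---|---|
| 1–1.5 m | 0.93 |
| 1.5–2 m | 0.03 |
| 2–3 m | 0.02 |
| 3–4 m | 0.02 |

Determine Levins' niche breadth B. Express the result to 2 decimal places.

1.15

Σpᵢ² = 0.93² + 0.03² + 0.02² + 0.02² = 0.8649 + 0.0009 + 0.0004 + 0.0004 = 0.8666
B = 1 / 0.8666 = 1.1539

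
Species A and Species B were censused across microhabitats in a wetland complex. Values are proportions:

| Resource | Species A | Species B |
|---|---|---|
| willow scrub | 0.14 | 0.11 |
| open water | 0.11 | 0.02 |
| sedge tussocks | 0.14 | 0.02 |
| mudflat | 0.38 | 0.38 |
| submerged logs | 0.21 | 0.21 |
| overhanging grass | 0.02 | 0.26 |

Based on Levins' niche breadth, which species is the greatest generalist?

Σp_Aᵢ² = 0.14² + 0.11² + 0.14² + 0.38² + 0.21² + 0.02² = 0.0196 + 0.0121 + 0.0196 + 0.1444 + 0.0441 + 0.0004 = 0.2402
B_A = 1 / 0.2402 = 4.1632
Σp_Bᵢ² = 0.11² + 0.02² + 0.02² + 0.38² + 0.21² + 0.26² = 0.0121 + 0.0004 + 0.0004 + 0.1444 + 0.0441 + 0.0676 = 0.2690
B_B = 1 / 0.2690 = 3.7175
Highest B → broadest niche (most generalist): Species A (B = 4.16).

Species A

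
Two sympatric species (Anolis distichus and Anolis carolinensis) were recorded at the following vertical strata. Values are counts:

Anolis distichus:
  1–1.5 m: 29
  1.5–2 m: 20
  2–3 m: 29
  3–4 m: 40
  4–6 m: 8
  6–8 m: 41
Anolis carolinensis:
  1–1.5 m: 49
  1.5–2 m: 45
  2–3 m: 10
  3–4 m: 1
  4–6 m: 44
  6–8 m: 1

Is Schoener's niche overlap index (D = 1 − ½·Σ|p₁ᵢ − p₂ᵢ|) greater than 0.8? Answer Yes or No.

Proportions for Anolis distichus (n=167): 29/167=0.1737, 20/167=0.1198, 29/167=0.1737, 40/167=0.2395, 8/167=0.0479, 41/167=0.2455
Proportions for Anolis carolinensis (n=150): 49/150=0.3267, 45/150=0.3000, 10/150=0.0667, 1/150=0.0067, 44/150=0.2933, 1/150=0.0067
Σ|p₁ᵢ − p₂ᵢ| = 0.1530 + 0.1802 + 0.1070 + 0.2328 + 0.2454 + 0.2388 = 1.1572
D = 1 − ½ × 1.1572 = 1 − 0.57860 = 0.42140
D = 0.42140 < 0.8 → No.

No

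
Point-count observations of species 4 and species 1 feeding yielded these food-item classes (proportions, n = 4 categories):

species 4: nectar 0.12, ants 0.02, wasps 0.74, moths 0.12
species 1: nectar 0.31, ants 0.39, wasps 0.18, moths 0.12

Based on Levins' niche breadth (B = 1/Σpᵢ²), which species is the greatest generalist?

Σp_4ᵢ² = 0.12² + 0.02² + 0.74² + 0.12² = 0.0144 + 0.0004 + 0.5476 + 0.0144 = 0.5768
B_4 = 1 / 0.5768 = 1.7337
Σp_1ᵢ² = 0.31² + 0.39² + 0.18² + 0.12² = 0.0961 + 0.1521 + 0.0324 + 0.0144 = 0.2950
B_1 = 1 / 0.2950 = 3.3898
Highest B → broadest niche (most generalist): species 1 (B = 3.39).

species 1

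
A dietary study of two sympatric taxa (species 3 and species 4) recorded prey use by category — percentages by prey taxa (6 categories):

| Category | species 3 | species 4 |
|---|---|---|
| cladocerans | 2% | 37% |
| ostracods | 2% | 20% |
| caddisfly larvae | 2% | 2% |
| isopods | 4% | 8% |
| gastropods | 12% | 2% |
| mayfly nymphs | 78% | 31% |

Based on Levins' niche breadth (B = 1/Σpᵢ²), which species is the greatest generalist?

species 4

Convert percentages to proportions (divide by 100).
Σp_3ᵢ² = 0.02² + 0.02² + 0.02² + 0.04² + 0.12² + 0.78² = 0.0004 + 0.0004 + 0.0004 + 0.0016 + 0.0144 + 0.6084 = 0.6256
B_3 = 1 / 0.6256 = 1.5985
Σp_4ᵢ² = 0.37² + 0.20² + 0.02² + 0.08² + 0.02² + 0.31² = 0.1369 + 0.0400 + 0.0004 + 0.0064 + 0.0004 + 0.0961 = 0.2802
B_4 = 1 / 0.2802 = 3.5689
Highest B → broadest niche (most generalist): species 4 (B = 3.57).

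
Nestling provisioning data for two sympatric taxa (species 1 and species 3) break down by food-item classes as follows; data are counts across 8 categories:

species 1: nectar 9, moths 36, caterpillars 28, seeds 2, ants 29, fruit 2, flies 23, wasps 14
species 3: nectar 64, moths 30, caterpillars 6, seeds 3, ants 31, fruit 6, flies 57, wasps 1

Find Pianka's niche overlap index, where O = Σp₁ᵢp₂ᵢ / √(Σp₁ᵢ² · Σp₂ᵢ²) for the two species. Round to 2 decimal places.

Proportions for species 1 (n=143): 9/143=0.0629, 36/143=0.2517, 28/143=0.1958, 2/143=0.0140, 29/143=0.2028, 2/143=0.0140, 23/143=0.1608, 14/143=0.0979
Proportions for species 3 (n=198): 64/198=0.3232, 30/198=0.1515, 6/198=0.0303, 3/198=0.0152, 31/198=0.1566, 6/198=0.0303, 57/198=0.2879, 1/198=0.0051
Σ p₁ᵢp₂ᵢ = 0.020329 + 0.038133 + 0.005933 + 0.000213 + 0.031758 + 0.000424 + 0.046294 + 0.000499 = 0.143583
Σp_1ᵢ² = 0.0629² + 0.2517² + 0.1958² + 0.0140² + 0.2028² + 0.0140² + 0.1608² + 0.0979² = 0.003956 + 0.063353 + 0.038338 + 0.000196 + 0.041128 + 0.000196 + 0.025857 + 0.009584 = 0.182608
Σp_2ᵢ² = 0.3232² + 0.1515² + 0.0303² + 0.0152² + 0.1566² + 0.0303² + 0.2879² + 0.0051² = 0.104458 + 0.022952 + 0.000918 + 0.000231 + 0.024524 + 0.000918 + 0.082886 + 0.000026 = 0.236913
O = 0.143583 / √(0.182608 × 0.236913) = 0.143583 / 0.2079957 = 0.6903

0.69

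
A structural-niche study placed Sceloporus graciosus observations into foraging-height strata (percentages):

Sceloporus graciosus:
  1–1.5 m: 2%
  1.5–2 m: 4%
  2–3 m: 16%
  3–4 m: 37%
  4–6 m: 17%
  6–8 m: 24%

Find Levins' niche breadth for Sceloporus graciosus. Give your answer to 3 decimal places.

3.984

Convert percentages to proportions (divide by 100).
Σpᵢ² = 0.02² + 0.04² + 0.16² + 0.37² + 0.17² + 0.24² = 0.0004 + 0.0016 + 0.0256 + 0.1369 + 0.0289 + 0.0576 = 0.2510
B = 1 / 0.2510 = 3.98406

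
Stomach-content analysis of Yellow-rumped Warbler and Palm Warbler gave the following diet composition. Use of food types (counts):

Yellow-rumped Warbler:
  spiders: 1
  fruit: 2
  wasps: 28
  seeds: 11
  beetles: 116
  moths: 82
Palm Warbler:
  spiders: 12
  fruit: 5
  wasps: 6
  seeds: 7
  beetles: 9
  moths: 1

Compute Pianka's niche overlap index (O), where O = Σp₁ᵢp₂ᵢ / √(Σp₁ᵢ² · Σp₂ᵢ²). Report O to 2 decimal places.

0.52

Proportions for Yellow-rumped Warbler (n=240): 1/240=0.0042, 2/240=0.0083, 28/240=0.1167, 11/240=0.0458, 116/240=0.4833, 82/240=0.3417
Proportions for Palm Warbler (n=40): 12/40=0.3000, 5/40=0.1250, 6/40=0.1500, 7/40=0.1750, 9/40=0.2250, 1/40=0.0250
Σ p₁ᵢp₂ᵢ = 0.001260 + 0.001038 + 0.017505 + 0.008015 + 0.108743 + 0.008543 = 0.145104
Σp_1ᵢ² = 0.0042² + 0.0083² + 0.1167² + 0.0458² + 0.4833² + 0.3417² = 0.000018 + 0.000069 + 0.013619 + 0.002098 + 0.233579 + 0.116759 = 0.366142
Σp_2ᵢ² = 0.3000² + 0.1250² + 0.1500² + 0.1750² + 0.2250² + 0.0250² = 0.090000 + 0.015625 + 0.022500 + 0.030625 + 0.050625 + 0.000625 = 0.210000
O = 0.145104 / √(0.366142 × 0.210000) = 0.145104 / 0.2772901 = 0.5233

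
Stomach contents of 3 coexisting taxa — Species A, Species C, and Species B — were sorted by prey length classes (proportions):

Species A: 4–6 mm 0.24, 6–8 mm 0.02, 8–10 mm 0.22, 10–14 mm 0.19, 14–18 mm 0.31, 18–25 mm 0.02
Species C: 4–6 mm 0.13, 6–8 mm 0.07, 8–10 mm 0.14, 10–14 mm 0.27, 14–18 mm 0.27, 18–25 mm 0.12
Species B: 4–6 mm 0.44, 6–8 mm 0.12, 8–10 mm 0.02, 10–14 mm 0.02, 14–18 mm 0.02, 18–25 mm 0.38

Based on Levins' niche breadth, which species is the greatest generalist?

Species C

Σp_Aᵢ² = 0.24² + 0.02² + 0.22² + 0.19² + 0.31² + 0.02² = 0.0576 + 0.0004 + 0.0484 + 0.0361 + 0.0961 + 0.0004 = 0.2390
B_A = 1 / 0.2390 = 4.1841
Σp_Cᵢ² = 0.13² + 0.07² + 0.14² + 0.27² + 0.27² + 0.12² = 0.0169 + 0.0049 + 0.0196 + 0.0729 + 0.0729 + 0.0144 = 0.2016
B_C = 1 / 0.2016 = 4.9603
Σp_Bᵢ² = 0.44² + 0.12² + 0.02² + 0.02² + 0.02² + 0.38² = 0.1936 + 0.0144 + 0.0004 + 0.0004 + 0.0004 + 0.1444 = 0.3536
B_B = 1 / 0.3536 = 2.8281
Highest B → broadest niche (most generalist): Species C (B = 4.96).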